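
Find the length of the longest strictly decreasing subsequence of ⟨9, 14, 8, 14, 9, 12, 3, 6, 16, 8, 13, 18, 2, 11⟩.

4

One longest decreasing subsequence is 9, 8, 3, 2 (positions 1,3,7,13), of length 4; no longer one exists.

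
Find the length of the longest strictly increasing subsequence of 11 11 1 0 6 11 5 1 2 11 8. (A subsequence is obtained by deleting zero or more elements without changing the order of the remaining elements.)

One longest increasing subsequence is 0, 1, 2, 11 (positions 4,8,9,10), of length 4; no longer one exists.

4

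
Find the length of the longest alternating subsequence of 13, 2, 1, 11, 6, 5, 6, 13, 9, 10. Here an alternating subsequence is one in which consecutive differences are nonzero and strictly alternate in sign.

Track the best alternating length ending on an up-step vs a down-step at each position: up/down = 1/1, 1/2, 1/2, 3/2, 3/4, 3/4, 5/4, 5/1, 5/6, 7/6.
The maximum over both is 7; one such subsequence is 13, 2, 11, 6, 13, 9, 10.

7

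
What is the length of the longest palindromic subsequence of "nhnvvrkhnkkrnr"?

7

Using dp[i][j] = 2 + dp[i+1][j−1] if the ends match, else max(dp[i+1][j], dp[i][j−1]):
dp[1][14] = 7. A witness is nrkkkrn at positions 3,6,7,10,11,12,13.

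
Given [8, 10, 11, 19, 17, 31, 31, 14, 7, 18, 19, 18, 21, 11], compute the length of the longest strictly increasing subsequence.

Let dp[i] be the longest increasing subsequence ending at position i. Then dp = [1, 2, 3, 4, 4, 5, 5, 4, 1, 5, 6, 5, 7, 3].
The maximum is 7; one witness is 8, 10, 11, 17, 18, 19, 21 at positions 1,2,3,5,10,11,13.

7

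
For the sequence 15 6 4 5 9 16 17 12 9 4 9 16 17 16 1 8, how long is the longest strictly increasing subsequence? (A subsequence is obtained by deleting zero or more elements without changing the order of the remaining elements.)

6

Let dp[i] be the longest increasing subsequence ending at position i. Then dp = [1, 1, 1, 2, 3, 4, 5, 4, 3, 1, 3, 5, 6, 5, 1, 3].
The maximum is 6; one witness is 4, 5, 9, 12, 16, 17 at positions 3,4,5,8,12,13.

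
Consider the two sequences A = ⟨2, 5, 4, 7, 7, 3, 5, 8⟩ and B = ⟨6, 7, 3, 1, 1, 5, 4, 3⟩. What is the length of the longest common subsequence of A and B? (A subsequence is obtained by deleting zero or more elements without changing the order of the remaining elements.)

A longest common subsequence is 5, 4, 3 (length 3); the LCS DP confirms no longer common subsequence exists.

3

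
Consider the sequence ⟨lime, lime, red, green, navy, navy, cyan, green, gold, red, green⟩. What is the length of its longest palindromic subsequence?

Using dp[i][j] = 2 + dp[i+1][j−1] if the ends match, else max(dp[i+1][j], dp[i][j−1]):
dp[1][11] = 6. A witness is red green navy navy green red at positions 3,4,5,6,8,10.

6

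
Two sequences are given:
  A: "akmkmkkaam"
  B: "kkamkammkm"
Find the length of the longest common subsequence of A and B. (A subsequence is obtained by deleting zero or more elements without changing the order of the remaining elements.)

Backtracking the LCS table gives one alignment: a (A1,B3) → k (A2,B5) → m (A3,B7) → m (A5,B8) → k (A7,B9) → m (A10,B10).
So the longest common subsequence has length 6.

6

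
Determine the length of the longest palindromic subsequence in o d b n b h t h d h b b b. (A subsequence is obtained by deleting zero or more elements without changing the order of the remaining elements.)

One longest palindromic subsequence is bbhdhbb (positions 3,5,8,9,10,12,13); it reads the same forward and backward, and the interval DP gives dp[1][13] = 7.

7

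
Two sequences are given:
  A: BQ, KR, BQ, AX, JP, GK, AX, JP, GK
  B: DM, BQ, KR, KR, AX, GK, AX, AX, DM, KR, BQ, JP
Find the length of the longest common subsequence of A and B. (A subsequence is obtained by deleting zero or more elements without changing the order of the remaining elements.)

Backtracking the LCS table gives one alignment: BQ (A1,B2) → KR (A2,B4) → AX (A4,B5) → GK (A6,B6) → AX (A7,B8) → JP (A8,B12).
So the longest common subsequence has length 6.

6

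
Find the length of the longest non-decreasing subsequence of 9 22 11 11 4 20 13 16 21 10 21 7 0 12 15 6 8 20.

7

Scanning left to right, the best length ending at each element is: 9→1, 22→2, 11→2, 11→3, 4→1, 20→4, 13→4, 16→5, 21→6, 10→2, 21→7, 7→2, 0→1, 12→4, 15→5, 6→2, 8→3, 20→6.
So the longest non-decreasing subsequence has length 7, e.g. 9, 11, 11, 13, 16, 21, 21.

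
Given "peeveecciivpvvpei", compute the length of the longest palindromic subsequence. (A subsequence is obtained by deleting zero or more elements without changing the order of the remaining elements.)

Using dp[i][j] = 2 + dp[i+1][j−1] if the ends match, else max(dp[i+1][j], dp[i][j−1]):
dp[1][17] = 7. A witness is evvpvve at positions 3,4,11,12,13,14,16.

7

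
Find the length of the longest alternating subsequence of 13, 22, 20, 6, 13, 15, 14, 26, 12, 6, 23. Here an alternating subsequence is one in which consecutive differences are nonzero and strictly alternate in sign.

Track the best alternating length ending on an up-step vs a down-step at each position: up/down = 1/1, 2/1, 2/3, 1/3, 4/3, 4/3, 4/5, 6/1, 4/7, 1/7, 8/7.
The maximum over both is 8; one such subsequence is 13, 22, 6, 15, 14, 26, 12, 23.

8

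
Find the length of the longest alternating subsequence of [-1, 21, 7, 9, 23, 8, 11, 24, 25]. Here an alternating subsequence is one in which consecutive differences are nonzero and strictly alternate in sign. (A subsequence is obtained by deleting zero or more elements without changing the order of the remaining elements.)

A longest alternating subsequence is -1, 21, 7, 9, 8, 11 (positions 1,2,3,4,6,7); its 5 consecutive differences strictly alternate in sign, and length 6 is optimal.

6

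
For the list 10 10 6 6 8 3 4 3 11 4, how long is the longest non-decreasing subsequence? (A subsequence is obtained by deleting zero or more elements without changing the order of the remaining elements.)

Let dp[i] be the longest non-decreasing subsequence ending at position i. Then dp = [1, 2, 1, 2, 3, 1, 2, 2, 4, 3].
The maximum is 4; one witness is 6, 6, 8, 11 at positions 3,4,5,9.

4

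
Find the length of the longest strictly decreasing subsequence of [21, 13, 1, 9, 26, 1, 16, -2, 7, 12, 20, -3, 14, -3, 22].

6

Let dp[i] be the longest decreasing subsequence ending at position i. Then dp = [1, 2, 3, 3, 1, 4, 2, 5, 4, 3, 2, 6, 3, 6, 2].
The maximum is 6; one witness is 21, 13, 9, 1, -2, -3 at positions 1,2,4,6,8,12.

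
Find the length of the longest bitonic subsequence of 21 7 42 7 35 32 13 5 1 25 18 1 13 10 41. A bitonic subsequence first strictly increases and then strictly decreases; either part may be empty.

8

One longest bitonic subsequence is 21, 42, 35, 32, 25, 18, 13, 10 (positions 1,3,5,6,10,11,13,14): it rises to 42 then falls. Length 8 is optimal.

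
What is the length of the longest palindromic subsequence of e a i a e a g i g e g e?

Using dp[i][j] = 2 + dp[i+1][j−1] if the ends match, else max(dp[i+1][j], dp[i][j−1]):
dp[1][12] = 7. A witness is eegigee at positions 1,5,7,8,9,10,12.

7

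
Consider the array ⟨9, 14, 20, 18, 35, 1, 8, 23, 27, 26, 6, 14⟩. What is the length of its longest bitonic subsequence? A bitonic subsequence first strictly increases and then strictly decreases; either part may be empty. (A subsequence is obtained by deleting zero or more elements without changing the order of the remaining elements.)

7

One longest bitonic subsequence is 9, 14, 20, 35, 27, 26, 14 (positions 1,2,3,5,9,10,12): it rises to 35 then falls. Length 7 is optimal.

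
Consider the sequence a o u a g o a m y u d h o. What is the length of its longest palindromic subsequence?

7

One longest palindromic subsequence is ouaoauo (positions 2,3,4,6,7,10,13); it reads the same forward and backward, and the interval DP gives dp[1][13] = 7.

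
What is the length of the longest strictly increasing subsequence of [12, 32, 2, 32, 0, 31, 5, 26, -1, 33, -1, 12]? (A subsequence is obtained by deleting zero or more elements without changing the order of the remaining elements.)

4

Let dp[i] be the longest increasing subsequence ending at position i. Then dp = [1, 2, 1, 2, 1, 2, 2, 3, 1, 4, 1, 3].
The maximum is 4; one witness is 2, 5, 26, 33 at positions 3,7,8,10.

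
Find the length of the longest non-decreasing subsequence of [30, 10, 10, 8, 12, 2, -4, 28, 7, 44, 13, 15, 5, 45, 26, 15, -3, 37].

7

Let dp[i] be the longest non-decreasing subsequence ending at position i. Then dp = [1, 1, 2, 1, 3, 1, 1, 4, 2, 5, 4, 5, 2, 6, 6, 6, 2, 7].
The maximum is 7; one witness is 10, 10, 12, 13, 15, 26, 37 at positions 2,3,5,11,12,15,18.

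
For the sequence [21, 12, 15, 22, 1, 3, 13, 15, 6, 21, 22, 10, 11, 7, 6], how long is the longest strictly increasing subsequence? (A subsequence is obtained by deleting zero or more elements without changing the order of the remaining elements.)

6

Let dp[i] be the longest increasing subsequence ending at position i. Then dp = [1, 1, 2, 3, 1, 2, 3, 4, 3, 5, 6, 4, 5, 4, 3].
The maximum is 6; one witness is 1, 3, 13, 15, 21, 22 at positions 5,6,7,8,10,11.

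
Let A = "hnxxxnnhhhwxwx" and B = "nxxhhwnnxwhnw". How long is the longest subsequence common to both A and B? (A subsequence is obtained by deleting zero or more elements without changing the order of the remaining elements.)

Backtracking the LCS table gives one alignment: n (A2,B1) → x (A4,B2) → x (A5,B3) → h (A9,B4) → h (A10,B5) → w (A11,B6) → x (A12,B9) → w (A13,B13).
So the longest common subsequence has length 8.

8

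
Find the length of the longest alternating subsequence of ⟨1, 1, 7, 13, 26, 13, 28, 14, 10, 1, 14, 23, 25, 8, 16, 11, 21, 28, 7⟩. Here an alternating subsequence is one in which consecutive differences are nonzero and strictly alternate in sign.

11

Track the best alternating length ending on an up-step vs a down-step at each position: up/down = 1/1, 1/1, 2/1, 2/1, 2/1, 2/3, 4/1, 4/5, 2/5, 1/5, 6/5, 6/5, 6/5, 6/7, 8/7, 8/9, 10/7, 10/1, 6/11.
The maximum over both is 11; one such subsequence is 1, 26, 13, 28, 10, 14, 8, 16, 11, 21, 7.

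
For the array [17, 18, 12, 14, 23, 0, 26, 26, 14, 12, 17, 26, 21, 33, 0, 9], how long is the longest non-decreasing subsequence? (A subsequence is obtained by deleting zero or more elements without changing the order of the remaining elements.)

One longest non-decreasing subsequence is 17, 18, 23, 26, 26, 26, 33 (positions 1,2,5,7,8,12,14), of length 7; no longer one exists.

7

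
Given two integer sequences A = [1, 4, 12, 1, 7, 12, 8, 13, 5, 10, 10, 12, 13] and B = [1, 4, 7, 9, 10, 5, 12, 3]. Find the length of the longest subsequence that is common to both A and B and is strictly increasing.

A longest common strictly increasing subsequence is 1, 4, 7, 10, 12 (length 5); it appears in order in both A and B, and no longer such subsequence exists.

5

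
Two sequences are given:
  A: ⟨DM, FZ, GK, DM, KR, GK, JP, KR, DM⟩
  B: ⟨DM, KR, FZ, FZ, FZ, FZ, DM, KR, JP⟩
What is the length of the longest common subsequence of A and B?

A longest common subsequence is DM, FZ, DM, KR, JP (length 5); the LCS DP confirms no longer common subsequence exists.

5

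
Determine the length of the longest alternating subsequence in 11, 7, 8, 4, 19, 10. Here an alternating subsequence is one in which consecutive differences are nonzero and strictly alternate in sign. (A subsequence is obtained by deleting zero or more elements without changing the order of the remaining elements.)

Track the best alternating length ending on an up-step vs a down-step at each position: up/down = 1/1, 1/2, 3/2, 1/4, 5/1, 5/6.
The maximum over both is 6; one such subsequence is 11, 7, 8, 4, 19, 10.

6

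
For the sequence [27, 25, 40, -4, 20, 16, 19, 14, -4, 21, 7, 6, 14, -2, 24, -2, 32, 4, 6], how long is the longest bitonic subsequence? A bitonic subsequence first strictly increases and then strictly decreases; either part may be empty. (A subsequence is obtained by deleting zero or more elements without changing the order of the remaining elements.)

8

One longest bitonic subsequence is 27, 25, 20, 19, 14, 7, 6, 4 (positions 1,2,5,7,8,11,12,18): it rises to 27 then falls. Length 8 is optimal.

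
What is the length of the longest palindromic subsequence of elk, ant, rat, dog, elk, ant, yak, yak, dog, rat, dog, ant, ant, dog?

8

Using dp[i][j] = 2 + dp[i+1][j−1] if the ends match, else max(dp[i+1][j], dp[i][j−1]):
dp[1][14] = 8. A witness is ant rat dog yak yak dog rat ant at positions 2,3,4,7,8,9,10,13.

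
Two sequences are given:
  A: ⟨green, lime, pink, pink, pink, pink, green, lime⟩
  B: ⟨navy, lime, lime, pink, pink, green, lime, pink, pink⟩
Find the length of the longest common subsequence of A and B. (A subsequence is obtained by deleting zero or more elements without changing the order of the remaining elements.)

5

A longest common subsequence is lime, pink, pink, pink, pink (length 5); the LCS DP confirms no longer common subsequence exists.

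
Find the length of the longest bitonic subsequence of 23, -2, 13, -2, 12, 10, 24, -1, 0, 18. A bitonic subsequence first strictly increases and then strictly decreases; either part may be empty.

5

One longest bitonic subsequence is 23, 13, 12, 10, 0 (positions 1,3,5,6,9): it rises to 23 then falls. Length 5 is optimal.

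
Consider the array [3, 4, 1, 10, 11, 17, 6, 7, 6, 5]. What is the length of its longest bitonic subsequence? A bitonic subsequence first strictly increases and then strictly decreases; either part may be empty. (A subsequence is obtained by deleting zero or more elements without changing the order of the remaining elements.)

One longest bitonic subsequence is 3, 4, 10, 11, 17, 7, 6, 5 (positions 1,2,4,5,6,8,9,10): it rises to 17 then falls. Length 8 is optimal.

8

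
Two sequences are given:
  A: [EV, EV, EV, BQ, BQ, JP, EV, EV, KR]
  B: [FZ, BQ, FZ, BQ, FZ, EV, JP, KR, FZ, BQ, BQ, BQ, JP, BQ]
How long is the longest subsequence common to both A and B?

4

A longest common subsequence is EV, BQ, BQ, JP (length 4); the LCS DP confirms no longer common subsequence exists.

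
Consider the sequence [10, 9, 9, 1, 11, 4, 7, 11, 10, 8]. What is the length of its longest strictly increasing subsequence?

One longest increasing subsequence is 1, 4, 7, 11 (positions 4,6,7,8), of length 4; no longer one exists.

4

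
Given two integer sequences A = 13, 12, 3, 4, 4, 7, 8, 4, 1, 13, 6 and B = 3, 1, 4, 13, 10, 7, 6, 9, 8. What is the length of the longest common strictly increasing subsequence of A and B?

4

For each value that appears in both, track the longest common increasing run ending there.
The best achievable length is 4; one witness is 3, 4, 7, 8 (A-positions 3,4,6,7, B-positions 1,3,6,9).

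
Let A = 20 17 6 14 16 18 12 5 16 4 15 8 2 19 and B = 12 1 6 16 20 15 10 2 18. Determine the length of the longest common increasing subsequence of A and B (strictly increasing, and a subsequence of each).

A longest common strictly increasing subsequence is 6, 16, 18 (length 3); it appears in order in both A and B, and no longer such subsequence exists.

3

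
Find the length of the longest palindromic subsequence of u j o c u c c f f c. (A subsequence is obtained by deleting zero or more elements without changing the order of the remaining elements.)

Using dp[i][j] = 2 + dp[i+1][j−1] if the ends match, else max(dp[i+1][j], dp[i][j−1]):
dp[1][10] = 4. A witness is cffc at positions 4,8,9,10.

4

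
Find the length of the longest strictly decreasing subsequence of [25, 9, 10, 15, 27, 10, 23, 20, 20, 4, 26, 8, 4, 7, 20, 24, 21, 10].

5

Let dp[i] be the longest decreasing subsequence ending at position i. Then dp = [1, 2, 2, 2, 1, 3, 2, 3, 3, 4, 2, 4, 5, 5, 3, 3, 4, 5].
The maximum is 5; one witness is 25, 15, 10, 8, 4 at positions 1,4,6,12,13.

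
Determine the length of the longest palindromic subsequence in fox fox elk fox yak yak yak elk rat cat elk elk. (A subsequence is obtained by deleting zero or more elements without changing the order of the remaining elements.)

5

Using dp[i][j] = 2 + dp[i+1][j−1] if the ends match, else max(dp[i+1][j], dp[i][j−1]):
dp[1][12] = 5. A witness is elk elk cat elk elk at positions 3,8,10,11,12.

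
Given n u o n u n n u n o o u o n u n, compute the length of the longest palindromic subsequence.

Using dp[i][j] = 2 + dp[i+1][j−1] if the ends match, else max(dp[i+1][j], dp[i][j−1]):
dp[1][16] = 12. A witness is nuonunnunoun at positions 1,2,3,4,5,6,7,8,9,13,15,16.

12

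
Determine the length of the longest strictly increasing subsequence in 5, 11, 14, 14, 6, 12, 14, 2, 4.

4

Let dp[i] be the longest increasing subsequence ending at position i. Then dp = [1, 2, 3, 3, 2, 3, 4, 1, 2].
The maximum is 4; one witness is 5, 11, 12, 14 at positions 1,2,6,7.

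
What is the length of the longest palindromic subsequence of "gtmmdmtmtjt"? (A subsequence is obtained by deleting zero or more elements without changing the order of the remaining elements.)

7

One longest palindromic subsequence is tmmdmmt (positions 2,3,4,5,6,8,11); it reads the same forward and backward, and the interval DP gives dp[1][11] = 7.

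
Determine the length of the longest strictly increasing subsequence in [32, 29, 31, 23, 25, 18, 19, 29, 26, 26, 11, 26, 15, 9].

3

One longest increasing subsequence is 23, 25, 29 (positions 4,5,8), of length 3; no longer one exists.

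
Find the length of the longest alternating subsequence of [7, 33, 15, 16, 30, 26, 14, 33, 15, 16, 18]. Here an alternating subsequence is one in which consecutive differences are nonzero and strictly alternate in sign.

8

A longest alternating subsequence is 7, 33, 15, 30, 26, 33, 15, 16 (positions 1,2,3,5,6,8,9,10); its 7 consecutive differences strictly alternate in sign, and length 8 is optimal.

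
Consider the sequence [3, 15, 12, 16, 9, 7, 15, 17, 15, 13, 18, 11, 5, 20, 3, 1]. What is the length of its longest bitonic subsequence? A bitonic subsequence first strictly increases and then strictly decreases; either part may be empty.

10

Let inc[i] be the LIS ending at i and dec[i] the longest strictly decreasing subsequence starting at i. inc = [1, 2, 2, 3, 2, 2, 3, 4, 3, 3, 5, 3, 2, 6, 1, 1], dec = [2, 7, 6, 7, 5, 4, 6, 7, 6, 5, 5, 4, 3, 3, 2, 1].
max_i inc[i]+dec[i]−1 = 10, with one witness 3, 15, 16, 17, 15, 13, 11, 5, 3, 1.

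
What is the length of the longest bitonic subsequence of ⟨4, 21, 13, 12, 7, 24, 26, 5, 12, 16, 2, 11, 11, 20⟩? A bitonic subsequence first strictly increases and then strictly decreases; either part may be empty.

Let inc[i] be the LIS ending at i and dec[i] the longest strictly decreasing subsequence starting at i. inc = [1, 2, 2, 2, 2, 3, 4, 2, 3, 4, 1, 3, 3, 5], dec = [2, 6, 5, 4, 3, 3, 3, 2, 2, 2, 1, 1, 1, 1].
max_i inc[i]+dec[i]−1 = 7, with one witness 4, 21, 13, 12, 7, 5, 2.

7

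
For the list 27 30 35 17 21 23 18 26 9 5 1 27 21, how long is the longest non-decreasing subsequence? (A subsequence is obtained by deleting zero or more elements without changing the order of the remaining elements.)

5

Scanning left to right, the best length ending at each element is: 27→1, 30→2, 35→3, 17→1, 21→2, 23→3, 18→2, 26→4, 9→1, 5→1, 1→1, 27→5, 21→3.
So the longest non-decreasing subsequence has length 5, e.g. 17, 21, 23, 26, 27.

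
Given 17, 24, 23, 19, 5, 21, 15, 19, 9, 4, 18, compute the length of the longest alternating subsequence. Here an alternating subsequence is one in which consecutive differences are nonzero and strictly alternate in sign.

Track the best alternating length ending on an up-step vs a down-step at each position: up/down = 1/1, 2/1, 2/3, 2/3, 1/3, 4/3, 4/5, 6/5, 4/7, 1/7, 8/7.
The maximum over both is 8; one such subsequence is 17, 24, 19, 21, 15, 19, 9, 18.

8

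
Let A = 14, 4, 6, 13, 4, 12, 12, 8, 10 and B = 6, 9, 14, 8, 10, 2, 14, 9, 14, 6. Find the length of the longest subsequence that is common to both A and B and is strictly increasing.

3

A longest common strictly increasing subsequence is 6, 8, 10 (length 3); it appears in order in both A and B, and no longer such subsequence exists.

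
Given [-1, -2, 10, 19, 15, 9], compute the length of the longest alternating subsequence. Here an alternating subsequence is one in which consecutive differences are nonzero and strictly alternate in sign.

Track the best alternating length ending on an up-step vs a down-step at each position: up/down = 1/1, 1/2, 3/1, 3/1, 3/4, 3/4.
The maximum over both is 4; one such subsequence is -1, -2, 19, 15.

4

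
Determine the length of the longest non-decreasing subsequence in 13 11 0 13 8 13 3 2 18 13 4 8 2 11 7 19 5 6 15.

Let dp[i] be the longest non-decreasing subsequence ending at position i. Then dp = [1, 1, 1, 2, 2, 3, 2, 2, 4, 4, 3, 4, 3, 5, 4, 6, 4, 5, 6].
The maximum is 6; one witness is 0, 3, 4, 8, 11, 19 at positions 3,7,11,12,14,16.

6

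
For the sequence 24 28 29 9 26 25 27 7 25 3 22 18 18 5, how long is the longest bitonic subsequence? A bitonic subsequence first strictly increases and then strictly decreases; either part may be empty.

8

One longest bitonic subsequence is 24, 28, 29, 27, 25, 22, 18, 5 (positions 1,2,3,7,9,11,13,14): it rises to 29 then falls. Length 8 is optimal.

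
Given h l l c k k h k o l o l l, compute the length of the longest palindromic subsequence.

7

One longest palindromic subsequence is llololl (positions 2,3,9,10,11,12,13); it reads the same forward and backward, and the interval DP gives dp[1][13] = 7.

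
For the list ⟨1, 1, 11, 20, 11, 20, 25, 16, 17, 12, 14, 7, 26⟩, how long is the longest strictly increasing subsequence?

Let dp[i] be the longest increasing subsequence ending at position i. Then dp = [1, 1, 2, 3, 2, 3, 4, 3, 4, 3, 4, 2, 5].
The maximum is 5; one witness is 1, 11, 20, 25, 26 at positions 1,3,4,7,13.

5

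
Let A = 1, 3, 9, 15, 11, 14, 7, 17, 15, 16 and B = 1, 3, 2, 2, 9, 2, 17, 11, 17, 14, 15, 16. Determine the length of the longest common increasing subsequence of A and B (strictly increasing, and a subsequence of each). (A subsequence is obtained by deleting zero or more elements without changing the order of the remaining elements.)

7

A longest common strictly increasing subsequence is 1, 3, 9, 11, 14, 15, 16 (length 7); it appears in order in both A and B, and no longer such subsequence exists.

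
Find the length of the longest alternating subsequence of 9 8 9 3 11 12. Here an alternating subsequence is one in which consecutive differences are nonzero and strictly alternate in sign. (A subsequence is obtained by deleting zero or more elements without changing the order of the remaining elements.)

5

A longest alternating subsequence is 9, 8, 9, 3, 11 (positions 1,2,3,4,5); its 4 consecutive differences strictly alternate in sign, and length 5 is optimal.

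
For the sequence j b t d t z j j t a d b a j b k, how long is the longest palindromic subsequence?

10

One longest palindromic subsequence is jbdtjjtdbj (positions 1,2,4,5,7,8,9,11,12,14); it reads the same forward and backward, and the interval DP gives dp[1][16] = 10.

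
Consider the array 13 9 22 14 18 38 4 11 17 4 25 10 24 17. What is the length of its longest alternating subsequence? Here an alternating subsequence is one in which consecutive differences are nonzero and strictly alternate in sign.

Track the best alternating length ending on an up-step vs a down-step at each position: up/down = 1/1, 1/2, 3/1, 3/4, 5/4, 5/1, 1/6, 7/6, 7/6, 1/8, 9/6, 9/10, 11/10, 11/12.
The maximum over both is 12; one such subsequence is 13, 9, 22, 14, 18, 4, 11, 4, 25, 10, 24, 17.

12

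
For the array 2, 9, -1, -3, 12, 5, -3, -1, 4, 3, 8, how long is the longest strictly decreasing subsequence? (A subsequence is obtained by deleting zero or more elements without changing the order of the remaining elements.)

4

One longest decreasing subsequence is 9, 5, 4, 3 (positions 2,6,9,10), of length 4; no longer one exists.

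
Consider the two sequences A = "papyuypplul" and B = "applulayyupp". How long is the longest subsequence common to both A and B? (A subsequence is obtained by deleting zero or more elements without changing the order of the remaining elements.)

6

A longest common subsequence is payupp (length 6); the LCS DP confirms no longer common subsequence exists.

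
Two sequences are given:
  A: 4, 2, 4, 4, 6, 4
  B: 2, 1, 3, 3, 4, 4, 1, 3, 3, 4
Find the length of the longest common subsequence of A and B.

A longest common subsequence is 2, 4, 4, 4 (length 4); the LCS DP confirms no longer common subsequence exists.

4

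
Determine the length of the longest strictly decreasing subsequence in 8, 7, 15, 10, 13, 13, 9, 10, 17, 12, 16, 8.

4

Let dp[i] be the longest decreasing subsequence ending at position i. Then dp = [1, 2, 1, 2, 2, 2, 3, 3, 1, 3, 2, 4].
The maximum is 4; one witness is 15, 10, 9, 8 at positions 3,4,7,12.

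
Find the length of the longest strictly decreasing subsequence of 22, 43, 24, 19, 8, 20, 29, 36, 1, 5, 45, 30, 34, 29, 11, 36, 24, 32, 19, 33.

6

One longest decreasing subsequence is 43, 36, 30, 29, 24, 19 (positions 2,8,12,14,17,19), of length 6; no longer one exists.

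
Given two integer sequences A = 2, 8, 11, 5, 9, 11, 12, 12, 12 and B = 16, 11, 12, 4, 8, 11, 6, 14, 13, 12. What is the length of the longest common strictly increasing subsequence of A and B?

A longest common strictly increasing subsequence is 8, 11, 12 (length 3); it appears in order in both A and B, and no longer such subsequence exists.

3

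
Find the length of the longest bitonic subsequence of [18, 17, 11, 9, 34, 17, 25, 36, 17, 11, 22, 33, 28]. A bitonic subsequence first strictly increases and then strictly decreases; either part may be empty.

Let inc[i] be the LIS ending at i and dec[i] the longest strictly decreasing subsequence starting at i. inc = [1, 1, 1, 1, 2, 2, 3, 4, 2, 2, 3, 4, 4], dec = [4, 3, 2, 1, 4, 2, 3, 3, 2, 1, 1, 2, 1].
max_i inc[i]+dec[i]−1 = 6, with one witness 11, 17, 25, 36, 33, 28.

6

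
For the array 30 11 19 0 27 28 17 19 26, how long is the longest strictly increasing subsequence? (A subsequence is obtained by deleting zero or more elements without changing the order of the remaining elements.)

One longest increasing subsequence is 11, 19, 27, 28 (positions 2,3,5,6), of length 4; no longer one exists.

4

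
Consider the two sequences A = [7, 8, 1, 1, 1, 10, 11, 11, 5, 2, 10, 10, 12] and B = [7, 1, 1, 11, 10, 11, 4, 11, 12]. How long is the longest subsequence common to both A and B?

7

Backtracking the LCS table gives one alignment: 7 (A1,B1) → 1 (A3,B2) → 1 (A4,B3) → 10 (A6,B5) → 11 (A7,B6) → 11 (A8,B8) → 12 (A13,B9).
So the longest common subsequence has length 7.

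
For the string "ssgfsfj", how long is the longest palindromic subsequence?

3

One longest palindromic subsequence is fsf (positions 4,5,6); it reads the same forward and backward, and the interval DP gives dp[1][7] = 3.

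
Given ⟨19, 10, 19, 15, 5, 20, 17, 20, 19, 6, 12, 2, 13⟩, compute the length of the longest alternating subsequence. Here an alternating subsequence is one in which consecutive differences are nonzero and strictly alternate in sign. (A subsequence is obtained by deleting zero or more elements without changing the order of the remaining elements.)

Track the best alternating length ending on an up-step vs a down-step at each position: up/down = 1/1, 1/2, 3/1, 3/4, 1/4, 5/1, 5/6, 7/1, 7/8, 5/8, 9/8, 1/10, 11/8.
The maximum over both is 11; one such subsequence is 19, 10, 19, 15, 20, 17, 20, 6, 12, 2, 13.

11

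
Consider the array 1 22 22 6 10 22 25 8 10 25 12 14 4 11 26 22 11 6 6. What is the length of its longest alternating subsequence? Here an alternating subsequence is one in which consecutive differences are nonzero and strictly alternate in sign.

Track the best alternating length ending on an up-step vs a down-step at each position: up/down = 1/1, 2/1, 2/1, 2/3, 4/3, 4/1, 4/1, 4/5, 6/5, 6/1, 6/7, 8/7, 2/9, 10/9, 10/1, 10/11, 10/11, 10/11, 10/11.
The maximum over both is 11; one such subsequence is 1, 22, 6, 10, 8, 25, 12, 14, 4, 26, 22.

11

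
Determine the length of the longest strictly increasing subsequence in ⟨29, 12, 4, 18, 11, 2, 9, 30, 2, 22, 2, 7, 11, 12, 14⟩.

Scanning left to right, the best length ending at each element is: 29→1, 12→1, 4→1, 18→2, 11→2, 2→1, 9→2, 30→3, 2→1, 22→3, 2→1, 7→2, 11→3, 12→4, 14→5.
So the longest increasing subsequence has length 5, e.g. 4, 9, 11, 12, 14.

5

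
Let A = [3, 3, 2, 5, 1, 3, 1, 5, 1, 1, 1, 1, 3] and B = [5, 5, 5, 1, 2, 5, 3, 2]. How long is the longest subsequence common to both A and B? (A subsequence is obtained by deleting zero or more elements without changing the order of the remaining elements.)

A longest common subsequence is 5, 1, 5, 3 (length 4); the LCS DP confirms no longer common subsequence exists.

4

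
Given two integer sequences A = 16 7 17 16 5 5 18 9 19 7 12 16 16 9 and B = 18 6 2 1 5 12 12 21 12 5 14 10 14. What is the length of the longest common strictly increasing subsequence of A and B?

2

A longest common strictly increasing subsequence is 5, 12 (length 2); it appears in order in both A and B, and no longer such subsequence exists.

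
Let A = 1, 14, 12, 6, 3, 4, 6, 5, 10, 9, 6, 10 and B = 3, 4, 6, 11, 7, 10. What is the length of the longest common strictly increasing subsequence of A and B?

4

A longest common strictly increasing subsequence is 3, 4, 6, 10 (length 4); it appears in order in both A and B, and no longer such subsequence exists.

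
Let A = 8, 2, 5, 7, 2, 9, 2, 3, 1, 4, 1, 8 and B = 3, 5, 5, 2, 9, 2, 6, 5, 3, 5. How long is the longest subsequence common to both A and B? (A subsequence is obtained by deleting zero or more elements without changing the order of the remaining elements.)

A longest common subsequence is 5, 2, 9, 2, 3 (length 5); the LCS DP confirms no longer common subsequence exists.

5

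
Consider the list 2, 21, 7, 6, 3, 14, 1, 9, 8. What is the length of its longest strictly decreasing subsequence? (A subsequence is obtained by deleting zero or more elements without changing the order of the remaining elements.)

Scanning left to right, the best length ending at each element is: 2→1, 21→1, 7→2, 6→3, 3→4, 14→2, 1→5, 9→3, 8→4.
So the longest decreasing subsequence has length 5, e.g. 21, 7, 6, 3, 1.

5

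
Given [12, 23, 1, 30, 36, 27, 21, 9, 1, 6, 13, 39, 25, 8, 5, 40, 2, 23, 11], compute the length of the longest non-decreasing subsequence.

One longest non-decreasing subsequence is 12, 23, 30, 36, 39, 40 (positions 1,2,4,5,12,16), of length 6; no longer one exists.

6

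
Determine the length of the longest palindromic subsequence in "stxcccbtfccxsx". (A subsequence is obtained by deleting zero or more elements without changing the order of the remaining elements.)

9

One longest palindromic subsequence is sxccfccxs (positions 1,3,4,5,9,10,11,12,13); it reads the same forward and backward, and the interval DP gives dp[1][14] = 9.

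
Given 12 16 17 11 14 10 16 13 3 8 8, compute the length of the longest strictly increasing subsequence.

3

One longest increasing subsequence is 12, 16, 17 (positions 1,2,3), of length 3; no longer one exists.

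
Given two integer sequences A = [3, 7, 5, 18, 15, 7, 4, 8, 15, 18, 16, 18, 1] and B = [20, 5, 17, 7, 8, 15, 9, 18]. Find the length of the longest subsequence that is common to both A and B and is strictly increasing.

For each value that appears in both, track the longest common increasing run ending there.
The best achievable length is 5; one witness is 5, 7, 8, 15, 18 (A-positions 3,6,8,9,10, B-positions 2,4,5,6,8).

5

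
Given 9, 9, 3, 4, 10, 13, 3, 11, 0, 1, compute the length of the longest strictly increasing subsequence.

One longest increasing subsequence is 3, 4, 10, 13 (positions 3,4,5,6), of length 4; no longer one exists.

4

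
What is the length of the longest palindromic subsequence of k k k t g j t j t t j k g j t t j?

9

One longest palindromic subsequence is jttjgjttj (positions 6,7,9,11,13,14,15,16,17); it reads the same forward and backward, and the interval DP gives dp[1][17] = 9.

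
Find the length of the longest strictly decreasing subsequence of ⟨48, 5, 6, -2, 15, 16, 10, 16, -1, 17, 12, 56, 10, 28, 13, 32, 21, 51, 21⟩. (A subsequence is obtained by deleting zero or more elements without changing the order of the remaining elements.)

4

One longest decreasing subsequence is 48, 15, 10, -1 (positions 1,5,7,9), of length 4; no longer one exists.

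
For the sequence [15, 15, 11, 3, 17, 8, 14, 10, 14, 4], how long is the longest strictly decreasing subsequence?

Scanning left to right, the best length ending at each element is: 15→1, 15→1, 11→2, 3→3, 17→1, 8→3, 14→2, 10→3, 14→2, 4→4.
So the longest decreasing subsequence has length 4, e.g. 15, 11, 8, 4.

4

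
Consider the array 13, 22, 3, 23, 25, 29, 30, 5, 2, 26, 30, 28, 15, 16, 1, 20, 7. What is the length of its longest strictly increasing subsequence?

Let dp[i] be the longest increasing subsequence ending at position i. Then dp = [1, 2, 1, 3, 4, 5, 6, 2, 1, 5, 6, 6, 3, 4, 1, 5, 3].
The maximum is 6; one witness is 13, 22, 23, 25, 29, 30 at positions 1,2,4,5,6,7.

6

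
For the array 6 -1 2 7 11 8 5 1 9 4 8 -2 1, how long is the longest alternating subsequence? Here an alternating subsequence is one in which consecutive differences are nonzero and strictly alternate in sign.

9

Track the best alternating length ending on an up-step vs a down-step at each position: up/down = 1/1, 1/2, 3/2, 3/1, 3/1, 3/4, 3/4, 3/4, 5/4, 5/6, 7/6, 1/8, 9/8.
The maximum over both is 9; one such subsequence is 6, -1, 11, 8, 9, 4, 8, -2, 1.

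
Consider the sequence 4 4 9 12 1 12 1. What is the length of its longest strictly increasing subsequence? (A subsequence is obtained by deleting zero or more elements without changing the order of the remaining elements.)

3

Let dp[i] be the longest increasing subsequence ending at position i. Then dp = [1, 1, 2, 3, 1, 3, 1].
The maximum is 3; one witness is 4, 9, 12 at positions 1,3,4.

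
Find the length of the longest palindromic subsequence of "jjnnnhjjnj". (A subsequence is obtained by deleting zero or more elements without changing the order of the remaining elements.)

Using dp[i][j] = 2 + dp[i+1][j−1] if the ends match, else max(dp[i+1][j], dp[i][j−1]):
dp[1][10] = 7. A witness is jjnnnjj at positions 1,2,3,4,5,8,10.

7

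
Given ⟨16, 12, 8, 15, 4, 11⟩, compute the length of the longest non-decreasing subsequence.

2

Scanning left to right, the best length ending at each element is: 16→1, 12→1, 8→1, 15→2, 4→1, 11→2.
So the longest non-decreasing subsequence has length 2, e.g. 12, 15.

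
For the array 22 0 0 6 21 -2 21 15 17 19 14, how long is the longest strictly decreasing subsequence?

One longest decreasing subsequence is 22, 21, 15, 14 (positions 1,5,8,11), of length 4; no longer one exists.

4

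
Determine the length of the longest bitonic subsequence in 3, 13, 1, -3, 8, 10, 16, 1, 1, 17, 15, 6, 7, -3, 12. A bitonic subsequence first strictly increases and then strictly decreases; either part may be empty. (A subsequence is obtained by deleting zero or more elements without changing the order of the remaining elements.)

8

Let inc[i] be the LIS ending at i and dec[i] the longest strictly decreasing subsequence starting at i. inc = [1, 2, 1, 1, 2, 3, 4, 2, 2, 5, 4, 3, 4, 1, 5], dec = [3, 4, 2, 1, 3, 3, 4, 2, 2, 4, 3, 2, 2, 1, 1].
max_i inc[i]+dec[i]−1 = 8, with one witness 3, 8, 10, 16, 17, 15, 7, -3.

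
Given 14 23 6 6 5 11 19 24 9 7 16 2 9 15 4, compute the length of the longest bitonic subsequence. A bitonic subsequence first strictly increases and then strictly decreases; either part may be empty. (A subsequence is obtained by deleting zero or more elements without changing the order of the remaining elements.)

One longest bitonic subsequence is 6, 11, 19, 24, 16, 15, 4 (positions 3,6,7,8,11,14,15): it rises to 24 then falls. Length 7 is optimal.

7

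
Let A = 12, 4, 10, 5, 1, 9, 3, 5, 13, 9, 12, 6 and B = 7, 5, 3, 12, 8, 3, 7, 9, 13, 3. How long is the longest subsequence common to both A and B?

3

A longest common subsequence is 12, 9, 3 (length 3); the LCS DP confirms no longer common subsequence exists.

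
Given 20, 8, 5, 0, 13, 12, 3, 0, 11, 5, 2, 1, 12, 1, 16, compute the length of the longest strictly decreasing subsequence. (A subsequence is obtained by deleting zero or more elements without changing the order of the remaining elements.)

7

Let dp[i] be the longest decreasing subsequence ending at position i. Then dp = [1, 2, 3, 4, 2, 3, 4, 5, 4, 5, 6, 7, 3, 7, 2].
The maximum is 7; one witness is 20, 13, 12, 11, 5, 2, 1 at positions 1,5,6,9,10,11,12.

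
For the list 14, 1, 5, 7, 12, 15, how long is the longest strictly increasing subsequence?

One longest increasing subsequence is 1, 5, 7, 12, 15 (positions 2,3,4,5,6), of length 5; no longer one exists.

5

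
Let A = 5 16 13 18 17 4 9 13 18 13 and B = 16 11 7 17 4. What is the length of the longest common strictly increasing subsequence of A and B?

2

A longest common strictly increasing subsequence is 16, 17 (length 2); it appears in order in both A and B, and no longer such subsequence exists.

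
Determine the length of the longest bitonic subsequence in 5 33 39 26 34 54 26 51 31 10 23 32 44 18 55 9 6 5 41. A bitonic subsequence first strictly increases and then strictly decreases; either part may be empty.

11

Let inc[i] be the LIS ending at i and dec[i] the longest strictly decreasing subsequence starting at i. inc = [1, 2, 3, 2, 3, 4, 2, 4, 3, 2, 3, 4, 5, 3, 6, 2, 2, 1, 5], dec = [1, 7, 8, 6, 7, 8, 6, 7, 6, 4, 5, 5, 5, 4, 4, 3, 2, 1, 1].
max_i inc[i]+dec[i]−1 = 11, with one witness 5, 33, 39, 54, 51, 31, 23, 18, 9, 6, 5.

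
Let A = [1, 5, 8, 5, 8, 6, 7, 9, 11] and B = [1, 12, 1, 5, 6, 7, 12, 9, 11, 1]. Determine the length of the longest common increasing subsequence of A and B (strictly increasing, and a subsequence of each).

6

A longest common strictly increasing subsequence is 1, 5, 6, 7, 9, 11 (length 6); it appears in order in both A and B, and no longer such subsequence exists.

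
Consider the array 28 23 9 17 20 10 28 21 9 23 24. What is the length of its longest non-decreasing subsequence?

6

One longest non-decreasing subsequence is 9, 17, 20, 21, 23, 24 (positions 3,4,5,8,10,11), of length 6; no longer one exists.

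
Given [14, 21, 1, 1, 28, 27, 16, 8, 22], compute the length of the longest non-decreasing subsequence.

4

Scanning left to right, the best length ending at each element is: 14→1, 21→2, 1→1, 1→2, 28→3, 27→3, 16→3, 8→3, 22→4.
So the longest non-decreasing subsequence has length 4, e.g. 1, 1, 16, 22.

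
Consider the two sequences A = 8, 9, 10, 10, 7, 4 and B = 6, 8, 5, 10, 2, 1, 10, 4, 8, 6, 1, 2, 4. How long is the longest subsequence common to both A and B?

4

Backtracking the LCS table gives one alignment: 8 (A1,B2) → 10 (A3,B4) → 10 (A4,B7) → 4 (A6,B13).
So the longest common subsequence has length 4.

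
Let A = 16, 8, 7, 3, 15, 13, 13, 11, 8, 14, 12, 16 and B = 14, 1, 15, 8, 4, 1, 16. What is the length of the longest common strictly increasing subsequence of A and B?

For each value that appears in both, track the longest common increasing run ending there.
The best achievable length is 2; one witness is 14, 16 (A-positions 10,12, B-positions 1,7).

2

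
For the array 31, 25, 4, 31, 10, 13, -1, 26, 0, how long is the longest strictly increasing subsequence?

One longest increasing subsequence is 4, 10, 13, 26 (positions 3,5,6,8), of length 4; no longer one exists.

4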